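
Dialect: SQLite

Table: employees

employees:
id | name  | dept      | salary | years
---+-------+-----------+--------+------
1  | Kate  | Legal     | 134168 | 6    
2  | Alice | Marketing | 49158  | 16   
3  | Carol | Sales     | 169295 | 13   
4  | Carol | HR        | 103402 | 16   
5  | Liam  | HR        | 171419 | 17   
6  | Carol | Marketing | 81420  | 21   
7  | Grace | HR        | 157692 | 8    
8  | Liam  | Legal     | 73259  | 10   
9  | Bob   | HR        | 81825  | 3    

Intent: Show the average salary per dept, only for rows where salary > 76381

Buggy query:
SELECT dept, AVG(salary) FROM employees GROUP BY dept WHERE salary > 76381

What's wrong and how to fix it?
Bug: WHERE cannot follow GROUP BY

Fix: Move the WHERE clause before GROUP BY

Corrected query:
SELECT dept, AVG(salary) FROM employees WHERE salary > 76381 GROUP BY dept

Result:
dept      | AVG(salary)
----------+------------
HR        | 128584.5   
Legal     | 134168     
Marketing | 81420      
Sales     | 169295     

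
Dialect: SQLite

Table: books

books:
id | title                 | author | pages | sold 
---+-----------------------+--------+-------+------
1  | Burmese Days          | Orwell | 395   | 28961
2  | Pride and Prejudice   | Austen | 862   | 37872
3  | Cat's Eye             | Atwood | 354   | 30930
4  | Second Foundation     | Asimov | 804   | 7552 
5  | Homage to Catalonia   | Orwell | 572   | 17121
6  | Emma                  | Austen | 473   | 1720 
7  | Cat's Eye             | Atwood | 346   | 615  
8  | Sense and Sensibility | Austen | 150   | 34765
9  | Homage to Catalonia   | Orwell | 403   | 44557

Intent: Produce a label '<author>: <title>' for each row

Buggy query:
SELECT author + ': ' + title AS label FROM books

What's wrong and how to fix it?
Bug: '+' is numeric addition; on text columns SQLite converts them to 0 instead of concatenating

Fix: Use the || operator for string concatenation

Corrected query:
SELECT author || ': ' || title AS label FROM books

Result:
label                        
-----------------------------
Orwell: Burmese Days         
Austen: Pride and Prejudice  
Atwood: Cat's Eye            
Asimov: Second Foundation    
Orwell: Homage to Catalonia  
Austen: Emma                 
Atwood: Cat's Eye            
Austen: Sense and Sensibility
Orwell: Homage to Catalonia  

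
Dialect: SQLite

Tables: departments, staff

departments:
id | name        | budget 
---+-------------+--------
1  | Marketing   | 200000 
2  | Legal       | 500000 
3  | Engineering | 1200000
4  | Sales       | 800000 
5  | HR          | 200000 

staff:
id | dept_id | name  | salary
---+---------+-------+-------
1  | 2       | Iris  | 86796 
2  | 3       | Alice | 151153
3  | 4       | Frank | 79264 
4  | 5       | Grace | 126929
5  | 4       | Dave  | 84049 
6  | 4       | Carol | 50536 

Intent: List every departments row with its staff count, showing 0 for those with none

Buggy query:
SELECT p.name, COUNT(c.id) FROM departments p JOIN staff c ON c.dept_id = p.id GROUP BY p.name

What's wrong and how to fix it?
Bug: An inner join excludes parents with zero children

Fix: Switch to LEFT JOIN to retain unmatched parent rows

Corrected query:
SELECT p.name, COUNT(c.id) FROM departments p LEFT JOIN staff c ON c.dept_id = p.id GROUP BY p.name

Result:
name        | COUNT(c.id)
------------+------------
Engineering | 1          
HR          | 1          
Legal       | 1          
Marketing   | 0          
Sales       | 3          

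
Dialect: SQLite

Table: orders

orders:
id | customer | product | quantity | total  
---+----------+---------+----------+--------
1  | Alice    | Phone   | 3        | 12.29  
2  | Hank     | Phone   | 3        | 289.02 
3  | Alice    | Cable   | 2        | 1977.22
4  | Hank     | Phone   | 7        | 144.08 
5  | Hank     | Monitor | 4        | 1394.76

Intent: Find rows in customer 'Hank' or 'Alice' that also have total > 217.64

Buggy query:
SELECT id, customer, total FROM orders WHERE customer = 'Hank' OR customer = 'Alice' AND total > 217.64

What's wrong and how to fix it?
Bug: Without parentheses, AND is evaluated before OR, so the total filter only applies to the 'Alice' branch

Fix: Add parentheses around the OR so the AND applies to both alternatives

Corrected query:
SELECT id, customer, total FROM orders WHERE (customer = 'Hank' OR customer = 'Alice') AND total > 217.64

Result:
id | customer | total  
---+----------+--------
2  | Hank     | 289.02 
3  | Alice    | 1977.22
5  | Hank     | 1394.76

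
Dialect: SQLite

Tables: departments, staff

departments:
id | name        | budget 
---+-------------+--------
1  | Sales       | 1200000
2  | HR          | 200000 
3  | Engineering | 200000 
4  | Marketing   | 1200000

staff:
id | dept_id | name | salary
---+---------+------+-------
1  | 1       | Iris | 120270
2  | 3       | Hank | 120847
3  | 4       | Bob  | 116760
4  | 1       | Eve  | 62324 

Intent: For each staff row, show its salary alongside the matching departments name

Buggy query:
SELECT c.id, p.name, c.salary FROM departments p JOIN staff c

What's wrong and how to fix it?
Bug: Missing join condition: each staff row is matched to all departments rows instead of just its own

Fix: Add ON c.dept_id = p.id to the JOIN

Corrected query:
SELECT c.id, p.name, c.salary FROM departments p JOIN staff c ON c.dept_id = p.id

Result:
id | name        | salary
---+-------------+-------
1  | Sales       | 120270
2  | Engineering | 120847
3  | Marketing   | 116760
4  | Sales       | 62324 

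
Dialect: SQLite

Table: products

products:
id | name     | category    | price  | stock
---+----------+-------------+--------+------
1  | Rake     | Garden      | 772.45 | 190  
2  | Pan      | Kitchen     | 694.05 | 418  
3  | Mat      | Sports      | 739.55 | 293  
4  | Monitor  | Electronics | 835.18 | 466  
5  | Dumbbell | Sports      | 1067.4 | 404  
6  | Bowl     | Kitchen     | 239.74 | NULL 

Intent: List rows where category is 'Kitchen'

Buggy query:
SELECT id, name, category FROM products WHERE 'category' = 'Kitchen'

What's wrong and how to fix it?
Bug: 'category' in single quotes is a string literal, not the column; the comparison is literal-vs-literal and never true

Fix: Reference the column as category without single quotes

Corrected query:
SELECT id, name, category FROM products WHERE category = 'Kitchen'

Result:
id | name | category
---+------+---------
2  | Pan  | Kitchen 
6  | Bowl | Kitchen 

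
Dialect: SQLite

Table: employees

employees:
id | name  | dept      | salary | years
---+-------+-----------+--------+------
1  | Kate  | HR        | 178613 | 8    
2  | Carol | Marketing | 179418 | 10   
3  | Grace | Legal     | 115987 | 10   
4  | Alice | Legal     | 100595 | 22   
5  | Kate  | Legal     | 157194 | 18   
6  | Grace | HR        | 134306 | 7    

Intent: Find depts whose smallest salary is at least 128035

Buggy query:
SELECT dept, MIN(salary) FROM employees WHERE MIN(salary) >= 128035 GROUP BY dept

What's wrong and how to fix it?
Bug: MIN() in WHERE is a misuse of aggregate

Fix: Use HAVING for the per-group MIN condition

Corrected query:
SELECT dept, MIN(salary) FROM employees GROUP BY dept HAVING MIN(salary) >= 128035

Result:
dept      | MIN(salary)
----------+------------
HR        | 134306     
Marketing | 179418     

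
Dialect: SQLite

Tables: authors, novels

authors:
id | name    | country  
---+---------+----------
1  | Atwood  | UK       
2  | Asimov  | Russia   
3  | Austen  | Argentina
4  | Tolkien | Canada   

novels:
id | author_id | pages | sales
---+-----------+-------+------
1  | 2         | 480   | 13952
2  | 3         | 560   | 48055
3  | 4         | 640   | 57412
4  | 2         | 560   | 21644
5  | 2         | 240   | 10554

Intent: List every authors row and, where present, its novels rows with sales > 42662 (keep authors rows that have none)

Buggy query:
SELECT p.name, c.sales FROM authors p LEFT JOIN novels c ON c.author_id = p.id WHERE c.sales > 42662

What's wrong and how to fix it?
Bug: A WHERE condition on the right-hand table after LEFT JOIN drops unmatched parents

Fix: Move the right-table condition into the ON clause so unmatched parents are kept

Corrected query:
SELECT p.name, c.sales FROM authors p LEFT JOIN novels c ON c.author_id = p.id AND c.sales > 42662

Result:
name    | sales
--------+------
Atwood  | NULL 
Asimov  | NULL 
Austen  | 48055
Tolkien | 57412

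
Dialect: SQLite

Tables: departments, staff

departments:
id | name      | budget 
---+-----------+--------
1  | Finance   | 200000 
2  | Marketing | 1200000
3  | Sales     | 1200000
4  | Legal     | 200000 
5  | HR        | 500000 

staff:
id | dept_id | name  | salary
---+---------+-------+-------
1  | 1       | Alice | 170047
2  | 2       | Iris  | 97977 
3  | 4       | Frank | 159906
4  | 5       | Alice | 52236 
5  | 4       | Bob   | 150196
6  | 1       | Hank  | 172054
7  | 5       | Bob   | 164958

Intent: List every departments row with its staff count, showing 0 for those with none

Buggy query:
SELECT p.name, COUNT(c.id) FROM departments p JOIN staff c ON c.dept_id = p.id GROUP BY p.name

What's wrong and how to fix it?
Bug: INNER JOIN drops departments rows that have no matching staff rows

Fix: Use LEFT JOIN so parents without children still appear (COUNT(c.id) gives 0)

Corrected query:
SELECT p.name, COUNT(c.id) FROM departments p LEFT JOIN staff c ON c.dept_id = p.id GROUP BY p.name

Result:
name      | COUNT(c.id)
----------+------------
Finance   | 2          
HR        | 2          
Legal     | 2          
Marketing | 1          
Sales     | 0          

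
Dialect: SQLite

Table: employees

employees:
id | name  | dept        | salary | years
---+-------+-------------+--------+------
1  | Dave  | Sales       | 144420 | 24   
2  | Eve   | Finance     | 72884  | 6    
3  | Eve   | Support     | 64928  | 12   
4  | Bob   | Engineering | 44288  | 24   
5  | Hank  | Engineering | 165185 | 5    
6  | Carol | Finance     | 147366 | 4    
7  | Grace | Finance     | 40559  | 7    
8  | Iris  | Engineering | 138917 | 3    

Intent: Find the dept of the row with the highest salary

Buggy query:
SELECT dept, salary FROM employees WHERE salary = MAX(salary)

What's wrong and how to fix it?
Bug: WHERE is evaluated per row; an aggregate over the whole table isn't defined there

Fix: Wrap MAX in a scalar subquery so WHERE compares against a single value

Corrected query:
SELECT dept, salary FROM employees WHERE salary = (SELECT MAX(salary) FROM employees)

Result:
dept        | salary
------------+-------
Engineering | 165185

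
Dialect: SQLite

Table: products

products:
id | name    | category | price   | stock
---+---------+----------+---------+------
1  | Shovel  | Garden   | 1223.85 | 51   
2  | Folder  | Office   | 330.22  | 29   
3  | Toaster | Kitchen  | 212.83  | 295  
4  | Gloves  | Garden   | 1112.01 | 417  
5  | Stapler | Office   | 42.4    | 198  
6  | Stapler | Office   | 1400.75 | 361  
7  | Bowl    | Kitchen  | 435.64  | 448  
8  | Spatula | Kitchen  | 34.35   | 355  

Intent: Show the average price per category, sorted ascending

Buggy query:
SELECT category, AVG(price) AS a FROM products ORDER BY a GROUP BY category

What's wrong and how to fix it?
Bug: GROUP BY must precede ORDER BY

Fix: Reorder: SELECT … FROM … GROUP BY … ORDER BY …

Corrected query:
SELECT category, AVG(price) AS a FROM products GROUP BY category ORDER BY a

Result:
category | a         
---------+-----------
Kitchen  | 227.606667
Office   | 591.123333
Garden   | 1167.93   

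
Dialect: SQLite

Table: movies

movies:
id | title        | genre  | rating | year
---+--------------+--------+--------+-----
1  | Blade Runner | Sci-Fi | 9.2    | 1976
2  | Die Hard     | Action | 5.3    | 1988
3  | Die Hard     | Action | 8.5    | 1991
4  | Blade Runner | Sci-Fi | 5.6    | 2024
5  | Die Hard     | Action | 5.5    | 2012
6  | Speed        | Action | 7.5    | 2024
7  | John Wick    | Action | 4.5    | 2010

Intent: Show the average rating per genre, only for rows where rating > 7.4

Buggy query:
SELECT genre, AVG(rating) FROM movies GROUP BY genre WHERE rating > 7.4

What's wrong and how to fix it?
Bug: Row-level WHERE must come before GROUP BY in the clause order

Fix: Move the WHERE clause before GROUP BY

Corrected query:
SELECT genre, AVG(rating) FROM movies WHERE rating > 7.4 GROUP BY genre

Result:
genre  | AVG(rating)
-------+------------
Action | 8          
Sci-Fi | 9.2        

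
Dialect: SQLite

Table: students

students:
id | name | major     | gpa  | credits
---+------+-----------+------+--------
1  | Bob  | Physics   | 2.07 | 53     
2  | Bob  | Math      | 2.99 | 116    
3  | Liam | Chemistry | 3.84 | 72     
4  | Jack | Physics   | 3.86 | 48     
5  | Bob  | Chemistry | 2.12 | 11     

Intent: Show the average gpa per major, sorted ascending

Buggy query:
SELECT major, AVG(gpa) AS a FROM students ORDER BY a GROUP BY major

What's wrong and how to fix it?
Bug: GROUP BY must precede ORDER BY

Fix: Move ORDER BY to the end, after GROUP BY

Corrected query:
SELECT major, AVG(gpa) AS a FROM students GROUP BY major ORDER BY a

Result:
major     | a    
----------+------
Physics   | 2.965
Chemistry | 2.98 
Math      | 2.99 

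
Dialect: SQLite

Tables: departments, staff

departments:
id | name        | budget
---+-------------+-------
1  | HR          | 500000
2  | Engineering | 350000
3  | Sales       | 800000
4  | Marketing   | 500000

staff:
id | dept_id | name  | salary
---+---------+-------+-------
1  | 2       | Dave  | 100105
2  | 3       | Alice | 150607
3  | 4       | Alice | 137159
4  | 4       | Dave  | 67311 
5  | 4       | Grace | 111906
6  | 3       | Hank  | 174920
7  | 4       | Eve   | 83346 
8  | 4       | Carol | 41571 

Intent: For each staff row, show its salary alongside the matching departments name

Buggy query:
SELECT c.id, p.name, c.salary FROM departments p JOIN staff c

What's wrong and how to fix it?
Bug: JOIN with no ON clause produces a cartesian product; every staff row pairs with every departments row

Fix: Add ON c.dept_id = p.id to the JOIN

Corrected query:
SELECT c.id, p.name, c.salary FROM departments p JOIN staff c ON c.dept_id = p.id

Result:
id | name        | salary
---+-------------+-------
1  | Engineering | 100105
2  | Sales       | 150607
3  | Marketing   | 137159
4  | Marketing   | 67311 
5  | Marketing   | 111906
6  | Sales       | 174920
7  | Marketing   | 83346 
8  | Marketing   | 41571 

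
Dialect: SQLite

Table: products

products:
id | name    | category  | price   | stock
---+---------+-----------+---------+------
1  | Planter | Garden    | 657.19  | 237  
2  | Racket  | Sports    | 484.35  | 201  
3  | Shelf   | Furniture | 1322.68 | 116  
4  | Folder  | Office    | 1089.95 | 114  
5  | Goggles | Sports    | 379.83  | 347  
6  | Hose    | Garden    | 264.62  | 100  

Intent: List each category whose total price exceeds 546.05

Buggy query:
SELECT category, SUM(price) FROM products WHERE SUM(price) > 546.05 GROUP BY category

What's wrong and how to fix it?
Bug: SUM(price) is an aggregate, but WHERE filters rows before aggregation

Fix: Move the aggregate condition to a HAVING clause

Corrected query:
SELECT category, SUM(price) FROM products GROUP BY category HAVING SUM(price) > 546.05

Result:
category  | SUM(price)
----------+-----------
Furniture | 1322.68   
Garden    | 921.81    
Office    | 1089.95   
Sports    | 864.18    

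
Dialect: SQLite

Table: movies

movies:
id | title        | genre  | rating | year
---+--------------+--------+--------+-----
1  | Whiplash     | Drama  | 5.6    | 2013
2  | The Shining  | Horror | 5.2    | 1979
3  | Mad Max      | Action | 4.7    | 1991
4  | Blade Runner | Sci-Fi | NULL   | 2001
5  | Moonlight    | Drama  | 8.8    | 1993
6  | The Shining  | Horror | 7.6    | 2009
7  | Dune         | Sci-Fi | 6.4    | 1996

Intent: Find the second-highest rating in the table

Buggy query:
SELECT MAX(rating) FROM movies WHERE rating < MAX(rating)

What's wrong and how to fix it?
Bug: MAX(rating) on the right of the comparison is an aggregate-in-WHERE error

Fix: Put the inner MAX in a scalar subquery

Corrected query:
SELECT MAX(rating) FROM movies WHERE rating < (SELECT MAX(rating) FROM movies)

Result:
MAX(rating)
-----------
7.6        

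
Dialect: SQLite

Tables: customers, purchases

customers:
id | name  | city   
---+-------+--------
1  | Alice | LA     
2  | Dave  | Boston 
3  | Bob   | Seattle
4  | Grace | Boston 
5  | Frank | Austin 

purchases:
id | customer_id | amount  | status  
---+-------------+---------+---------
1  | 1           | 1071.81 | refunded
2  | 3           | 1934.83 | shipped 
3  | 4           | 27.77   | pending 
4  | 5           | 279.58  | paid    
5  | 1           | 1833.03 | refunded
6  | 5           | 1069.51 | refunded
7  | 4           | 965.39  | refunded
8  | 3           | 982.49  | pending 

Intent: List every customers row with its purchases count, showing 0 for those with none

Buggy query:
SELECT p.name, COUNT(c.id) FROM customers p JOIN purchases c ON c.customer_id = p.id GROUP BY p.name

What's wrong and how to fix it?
Bug: An inner join excludes parents with zero children

Fix: Switch to LEFT JOIN to retain unmatched parent rows

Corrected query:
SELECT p.name, COUNT(c.id) FROM customers p LEFT JOIN purchases c ON c.customer_id = p.id GROUP BY p.name

Result:
name  | COUNT(c.id)
------+------------
Alice | 2          
Bob   | 2          
Dave  | 0          
Frank | 2          
Grace | 2          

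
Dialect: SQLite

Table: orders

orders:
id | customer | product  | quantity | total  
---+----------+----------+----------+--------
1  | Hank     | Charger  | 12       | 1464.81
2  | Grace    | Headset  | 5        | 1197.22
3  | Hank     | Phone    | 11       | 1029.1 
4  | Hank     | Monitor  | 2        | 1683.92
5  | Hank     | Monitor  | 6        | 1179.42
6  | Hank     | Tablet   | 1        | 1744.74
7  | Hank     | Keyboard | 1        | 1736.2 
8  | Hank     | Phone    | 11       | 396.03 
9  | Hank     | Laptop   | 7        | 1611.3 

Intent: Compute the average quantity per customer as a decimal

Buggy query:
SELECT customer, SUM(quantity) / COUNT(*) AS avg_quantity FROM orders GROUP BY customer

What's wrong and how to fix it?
Bug: SUM(quantity) and COUNT(*) are both integers; the division truncates the fractional part

Fix: Multiply by 1.0 (or CAST to REAL) to force floating-point division

Corrected query:
SELECT customer, SUM(quantity) * 1.0 / COUNT(*) AS avg_quantity FROM orders GROUP BY customer

Result:
customer | avg_quantity
---------+-------------
Grace    | 5           
Hank     | 6.375       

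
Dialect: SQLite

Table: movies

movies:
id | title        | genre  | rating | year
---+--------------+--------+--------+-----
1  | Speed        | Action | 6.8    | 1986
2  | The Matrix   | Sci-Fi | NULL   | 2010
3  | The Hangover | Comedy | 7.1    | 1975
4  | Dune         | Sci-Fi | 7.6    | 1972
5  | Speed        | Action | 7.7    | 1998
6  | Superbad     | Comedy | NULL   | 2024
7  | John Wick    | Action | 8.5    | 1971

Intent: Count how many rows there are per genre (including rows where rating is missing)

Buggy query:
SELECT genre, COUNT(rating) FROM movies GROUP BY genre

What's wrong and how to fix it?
Bug: COUNT(rating) skips NULLs, so groups with missing rating are undercounted

Fix: Replace COUNT(rating) with COUNT(*)

Corrected query:
SELECT genre, COUNT(*) FROM movies GROUP BY genre

Result:
genre  | COUNT(*)
-------+---------
Action | 3       
Comedy | 2       
Sci-Fi | 2       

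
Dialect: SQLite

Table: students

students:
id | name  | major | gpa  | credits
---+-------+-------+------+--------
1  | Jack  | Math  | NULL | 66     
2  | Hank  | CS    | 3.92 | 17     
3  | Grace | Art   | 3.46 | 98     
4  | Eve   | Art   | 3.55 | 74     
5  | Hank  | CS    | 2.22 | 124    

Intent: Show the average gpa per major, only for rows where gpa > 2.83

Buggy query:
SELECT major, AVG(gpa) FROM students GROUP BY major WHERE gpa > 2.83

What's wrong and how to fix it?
Bug: WHERE cannot follow GROUP BY

Fix: Place WHERE between FROM and GROUP BY

Corrected query:
SELECT major, AVG(gpa) FROM students WHERE gpa > 2.83 GROUP BY major

Result:
major | AVG(gpa)
------+---------
Art   | 3.505   
CS    | 3.92    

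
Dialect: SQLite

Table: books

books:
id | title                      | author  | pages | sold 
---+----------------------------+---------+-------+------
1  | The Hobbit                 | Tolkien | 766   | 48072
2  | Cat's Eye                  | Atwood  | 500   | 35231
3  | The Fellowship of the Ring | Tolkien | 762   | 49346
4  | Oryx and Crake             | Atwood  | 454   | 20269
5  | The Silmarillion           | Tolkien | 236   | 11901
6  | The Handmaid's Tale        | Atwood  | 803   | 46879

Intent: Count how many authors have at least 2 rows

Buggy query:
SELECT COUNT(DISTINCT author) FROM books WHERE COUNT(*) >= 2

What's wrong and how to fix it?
Bug: WHERE filters individual rows, not groups, so a group-level COUNT is invalid there

Fix: Use a subquery that GROUPs and filters with HAVING, then count its rows

Corrected query:
SELECT COUNT(*) FROM (SELECT author FROM books GROUP BY author HAVING COUNT(*) >= 2)

Result:
COUNT(*)
--------
2       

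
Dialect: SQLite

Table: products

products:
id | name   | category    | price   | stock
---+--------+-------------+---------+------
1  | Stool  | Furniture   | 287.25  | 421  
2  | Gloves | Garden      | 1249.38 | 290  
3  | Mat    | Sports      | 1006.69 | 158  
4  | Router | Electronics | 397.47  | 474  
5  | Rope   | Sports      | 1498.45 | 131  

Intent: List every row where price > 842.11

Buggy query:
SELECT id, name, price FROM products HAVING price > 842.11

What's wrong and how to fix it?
Bug: HAVING filters the output of aggregation, but this query has no GROUP BY and no aggregate functions, so SQLite rejects it (HAVING clause on a non-aggregate query); the condition here is per row

Fix: Use WHERE for row-level filtering

Corrected query:
SELECT id, name, price FROM products WHERE price > 842.11

Result:
id | name   | price  
---+--------+--------
2  | Gloves | 1249.38
3  | Mat    | 1006.69
5  | Rope   | 1498.45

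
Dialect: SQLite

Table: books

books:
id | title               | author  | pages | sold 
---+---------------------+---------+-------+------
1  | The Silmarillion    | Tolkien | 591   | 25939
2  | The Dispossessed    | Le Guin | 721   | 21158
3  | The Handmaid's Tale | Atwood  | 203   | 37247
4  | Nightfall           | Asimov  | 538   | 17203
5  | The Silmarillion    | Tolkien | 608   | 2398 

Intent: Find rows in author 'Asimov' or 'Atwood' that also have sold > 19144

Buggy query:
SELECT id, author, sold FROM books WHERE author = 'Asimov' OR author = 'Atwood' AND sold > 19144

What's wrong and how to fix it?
Bug: Without parentheses, AND is evaluated before OR, so the sold filter only applies to the 'Atwood' branch

Fix: Add parentheses around the OR so the AND applies to both alternatives

Corrected query:
SELECT id, author, sold FROM books WHERE (author = 'Asimov' OR author = 'Atwood') AND sold > 19144

Result:
id | author | sold 
---+--------+------
3  | Atwood | 37247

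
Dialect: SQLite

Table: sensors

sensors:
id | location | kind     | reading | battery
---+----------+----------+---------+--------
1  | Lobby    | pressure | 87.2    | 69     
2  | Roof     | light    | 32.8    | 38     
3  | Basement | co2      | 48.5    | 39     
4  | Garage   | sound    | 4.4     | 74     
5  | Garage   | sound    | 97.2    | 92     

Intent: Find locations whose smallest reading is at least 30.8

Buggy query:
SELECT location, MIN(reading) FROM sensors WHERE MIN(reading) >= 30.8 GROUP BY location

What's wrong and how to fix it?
Bug: Aggregates like MIN are computed per group after WHERE runs

Fix: Use HAVING for the per-group MIN condition

Corrected query:
SELECT location, MIN(reading) FROM sensors GROUP BY location HAVING MIN(reading) >= 30.8

Result:
location | MIN(reading)
---------+-------------
Basement | 48.5        
Lobby    | 87.2        
Roof     | 32.8        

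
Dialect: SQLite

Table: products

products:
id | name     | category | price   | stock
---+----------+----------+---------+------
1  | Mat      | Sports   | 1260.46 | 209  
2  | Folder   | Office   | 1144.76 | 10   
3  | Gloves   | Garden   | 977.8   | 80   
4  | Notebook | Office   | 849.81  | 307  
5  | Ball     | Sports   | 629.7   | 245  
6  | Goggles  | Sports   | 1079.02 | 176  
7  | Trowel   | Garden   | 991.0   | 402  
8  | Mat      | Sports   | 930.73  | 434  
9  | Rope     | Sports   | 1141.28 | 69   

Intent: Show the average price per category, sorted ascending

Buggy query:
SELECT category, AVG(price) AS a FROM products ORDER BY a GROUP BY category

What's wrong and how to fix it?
Bug: ORDER BY appears before GROUP BY; SQL clause order requires GROUP BY first

Fix: Move ORDER BY to the end, after GROUP BY

Corrected query:
SELECT category, AVG(price) AS a FROM products GROUP BY category ORDER BY a

Result:
category | a       
---------+---------
Garden   | 984.4   
Office   | 997.285 
Sports   | 1008.238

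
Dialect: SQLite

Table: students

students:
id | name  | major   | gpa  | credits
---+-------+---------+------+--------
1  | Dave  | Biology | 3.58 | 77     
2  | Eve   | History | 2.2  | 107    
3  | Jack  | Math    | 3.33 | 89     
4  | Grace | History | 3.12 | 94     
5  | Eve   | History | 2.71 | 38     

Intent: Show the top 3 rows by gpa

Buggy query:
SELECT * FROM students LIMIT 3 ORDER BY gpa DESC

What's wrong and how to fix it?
Bug: LIMIT must come after ORDER BY

Fix: Swap the clauses: ORDER BY first, then LIMIT

Corrected query:
SELECT * FROM students ORDER BY gpa DESC LIMIT 3

Result:
id | name  | major   | gpa  | credits
---+-------+---------+------+--------
1  | Dave  | Biology | 3.58 | 77     
3  | Jack  | Math    | 3.33 | 89     
4  | Grace | History | 3.12 | 94     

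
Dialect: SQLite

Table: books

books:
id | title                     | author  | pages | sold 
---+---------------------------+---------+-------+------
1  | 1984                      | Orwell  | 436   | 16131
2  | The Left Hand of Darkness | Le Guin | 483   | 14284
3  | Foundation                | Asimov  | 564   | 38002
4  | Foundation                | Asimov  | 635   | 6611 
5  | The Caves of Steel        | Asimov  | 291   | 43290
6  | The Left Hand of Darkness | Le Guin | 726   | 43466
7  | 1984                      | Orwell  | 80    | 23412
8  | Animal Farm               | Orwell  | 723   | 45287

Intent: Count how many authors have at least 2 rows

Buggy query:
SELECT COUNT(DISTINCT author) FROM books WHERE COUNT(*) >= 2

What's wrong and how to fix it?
Bug: COUNT(*) cannot appear in WHERE; the per-group count doesn't exist yet

Fix: Group first with HAVING COUNT(*) >= 2, then COUNT the resulting groups

Corrected query:
SELECT COUNT(*) FROM (SELECT author FROM books GROUP BY author HAVING COUNT(*) >= 2)

Result:
COUNT(*)
--------
3       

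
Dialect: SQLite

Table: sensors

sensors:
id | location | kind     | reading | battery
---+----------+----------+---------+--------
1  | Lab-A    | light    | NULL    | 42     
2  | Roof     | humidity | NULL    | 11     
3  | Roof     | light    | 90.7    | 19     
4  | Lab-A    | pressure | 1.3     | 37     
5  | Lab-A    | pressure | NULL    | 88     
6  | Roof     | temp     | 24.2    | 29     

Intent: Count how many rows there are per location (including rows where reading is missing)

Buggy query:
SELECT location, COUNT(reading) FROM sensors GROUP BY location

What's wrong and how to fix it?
Bug: COUNT(column) counts non-NULL values only; rows with NULL reading aren't counted

Fix: Use COUNT(*) to count all rows regardless of NULL

Corrected query:
SELECT location, COUNT(*) FROM sensors GROUP BY location

Result:
location | COUNT(*)
---------+---------
Lab-A    | 3       
Roof     | 3       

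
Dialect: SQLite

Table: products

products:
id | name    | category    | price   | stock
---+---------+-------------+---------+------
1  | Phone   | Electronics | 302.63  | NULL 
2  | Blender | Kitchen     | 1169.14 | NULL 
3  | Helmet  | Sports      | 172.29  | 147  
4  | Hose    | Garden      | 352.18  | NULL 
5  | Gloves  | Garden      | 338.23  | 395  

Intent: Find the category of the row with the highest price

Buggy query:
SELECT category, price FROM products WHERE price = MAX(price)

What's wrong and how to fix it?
Bug: MAX(price) is an aggregate and cannot be used directly in WHERE

Fix: Use a subquery: WHERE price = (SELECT MAX(price) FROM products)

Corrected query:
SELECT category, price FROM products WHERE price = (SELECT MAX(price) FROM products)

Result:
category | price  
---------+--------
Kitchen  | 1169.14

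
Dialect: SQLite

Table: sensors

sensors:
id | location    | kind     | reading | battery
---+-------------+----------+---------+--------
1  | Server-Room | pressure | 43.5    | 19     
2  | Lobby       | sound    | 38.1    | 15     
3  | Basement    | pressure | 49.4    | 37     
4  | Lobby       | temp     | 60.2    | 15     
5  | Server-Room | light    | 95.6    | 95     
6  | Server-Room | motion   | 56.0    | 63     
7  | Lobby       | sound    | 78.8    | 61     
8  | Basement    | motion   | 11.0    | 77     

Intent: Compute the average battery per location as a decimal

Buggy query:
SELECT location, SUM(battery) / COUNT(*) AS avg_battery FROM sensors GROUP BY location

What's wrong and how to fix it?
Bug: SUM(battery) and COUNT(*) are both integers; the division truncates the fractional part

Fix: Multiply by 1.0 (or CAST to REAL) to force floating-point division

Corrected query:
SELECT location, SUM(battery) * 1.0 / COUNT(*) AS avg_battery FROM sensors GROUP BY location

Result:
location    | avg_battery
------------+------------
Basement    | 57         
Lobby       | 30.333333  
Server-Room | 59         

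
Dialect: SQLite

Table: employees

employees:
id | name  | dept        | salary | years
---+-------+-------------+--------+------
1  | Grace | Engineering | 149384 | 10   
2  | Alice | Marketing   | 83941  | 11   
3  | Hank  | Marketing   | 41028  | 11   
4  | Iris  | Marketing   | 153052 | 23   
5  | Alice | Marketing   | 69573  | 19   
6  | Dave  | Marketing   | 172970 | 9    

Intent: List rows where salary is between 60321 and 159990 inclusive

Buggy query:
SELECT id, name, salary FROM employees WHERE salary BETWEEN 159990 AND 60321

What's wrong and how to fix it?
Bug: BETWEEN expects the lower bound first; with 159990 AND 60321 the range is empty

Fix: Write BETWEEN 60321 AND 159990

Corrected query:
SELECT id, name, salary FROM employees WHERE salary BETWEEN 60321 AND 159990

Result:
id | name  | salary
---+-------+-------
1  | Grace | 149384
2  | Alice | 83941 
4  | Iris  | 153052
5  | Alice | 69573 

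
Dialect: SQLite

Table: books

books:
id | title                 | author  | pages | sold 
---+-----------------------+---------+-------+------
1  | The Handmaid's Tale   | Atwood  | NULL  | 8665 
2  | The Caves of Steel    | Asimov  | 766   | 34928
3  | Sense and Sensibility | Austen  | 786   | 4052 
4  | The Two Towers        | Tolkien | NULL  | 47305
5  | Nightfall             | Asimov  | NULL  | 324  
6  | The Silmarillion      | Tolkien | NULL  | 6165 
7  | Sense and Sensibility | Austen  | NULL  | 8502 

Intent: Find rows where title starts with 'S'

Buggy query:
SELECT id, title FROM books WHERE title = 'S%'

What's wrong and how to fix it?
Bug: '=' compares the literal string including the % character; pattern matching needs LIKE

Fix: Use LIKE for wildcard pattern matching

Corrected query:
SELECT id, title FROM books WHERE title LIKE 'S%'

Result:
id | title                
---+----------------------
3  | Sense and Sensibility
7  | Sense and Sensibility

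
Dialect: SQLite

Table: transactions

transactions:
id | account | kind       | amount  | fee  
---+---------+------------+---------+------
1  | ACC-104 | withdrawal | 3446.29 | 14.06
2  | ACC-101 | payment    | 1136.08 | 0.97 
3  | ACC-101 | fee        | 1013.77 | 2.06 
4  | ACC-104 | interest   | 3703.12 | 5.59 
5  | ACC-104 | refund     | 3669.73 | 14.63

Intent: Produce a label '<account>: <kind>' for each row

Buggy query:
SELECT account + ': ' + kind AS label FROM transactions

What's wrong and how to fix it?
Bug: '+' is numeric addition; on text columns SQLite converts them to 0 instead of concatenating

Fix: Replace + with || to concatenate text

Corrected query:
SELECT account || ': ' || kind AS label FROM transactions

Result:
label              
-------------------
ACC-104: withdrawal
ACC-101: payment   
ACC-101: fee       
ACC-104: interest  
ACC-104: refund    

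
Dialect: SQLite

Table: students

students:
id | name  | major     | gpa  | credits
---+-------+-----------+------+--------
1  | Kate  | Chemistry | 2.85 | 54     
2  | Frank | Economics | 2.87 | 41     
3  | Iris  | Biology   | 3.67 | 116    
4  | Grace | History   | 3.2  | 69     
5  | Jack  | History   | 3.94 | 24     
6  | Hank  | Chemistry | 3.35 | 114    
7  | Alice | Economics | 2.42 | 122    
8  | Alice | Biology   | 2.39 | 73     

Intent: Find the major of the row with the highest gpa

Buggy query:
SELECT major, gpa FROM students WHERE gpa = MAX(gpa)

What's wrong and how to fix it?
Bug: WHERE is evaluated per row; an aggregate over the whole table isn't defined there

Fix: Wrap MAX in a scalar subquery so WHERE compares against a single value

Corrected query:
SELECT major, gpa FROM students WHERE gpa = (SELECT MAX(gpa) FROM students)

Result:
major   | gpa 
--------+-----
History | 3.94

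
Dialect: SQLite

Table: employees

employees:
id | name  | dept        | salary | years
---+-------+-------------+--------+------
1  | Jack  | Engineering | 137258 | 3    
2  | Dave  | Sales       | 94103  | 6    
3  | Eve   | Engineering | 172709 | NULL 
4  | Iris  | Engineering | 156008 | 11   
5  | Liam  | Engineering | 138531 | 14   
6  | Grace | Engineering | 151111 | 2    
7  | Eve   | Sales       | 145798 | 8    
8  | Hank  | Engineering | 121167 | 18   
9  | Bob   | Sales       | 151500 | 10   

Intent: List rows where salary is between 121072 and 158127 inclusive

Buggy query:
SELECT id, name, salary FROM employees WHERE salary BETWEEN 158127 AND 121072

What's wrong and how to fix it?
Bug: The bounds are reversed; BETWEEN a AND b requires a <= b to match anything

Fix: Write BETWEEN 121072 AND 158127

Corrected query:
SELECT id, name, salary FROM employees WHERE salary BETWEEN 121072 AND 158127

Result:
id | name  | salary
---+-------+-------
1  | Jack  | 137258
4  | Iris  | 156008
5  | Liam  | 138531
6  | Grace | 151111
7  | Eve   | 145798
8  | Hank  | 121167
9  | Bob   | 151500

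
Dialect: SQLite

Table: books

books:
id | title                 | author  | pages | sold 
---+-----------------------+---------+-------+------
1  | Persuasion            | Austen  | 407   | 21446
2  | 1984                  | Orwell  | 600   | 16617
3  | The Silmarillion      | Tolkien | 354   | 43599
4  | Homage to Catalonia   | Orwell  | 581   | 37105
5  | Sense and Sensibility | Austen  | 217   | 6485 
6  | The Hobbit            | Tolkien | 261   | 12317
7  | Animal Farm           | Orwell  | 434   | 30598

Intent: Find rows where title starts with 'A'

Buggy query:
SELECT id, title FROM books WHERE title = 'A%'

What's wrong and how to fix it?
Bug: '=' compares the literal string including the % character; pattern matching needs LIKE

Fix: Replace '=' with LIKE so 'A%' is treated as a pattern

Corrected query:
SELECT id, title FROM books WHERE title LIKE 'A%'

Result:
id | title      
---+------------
7  | Animal Farm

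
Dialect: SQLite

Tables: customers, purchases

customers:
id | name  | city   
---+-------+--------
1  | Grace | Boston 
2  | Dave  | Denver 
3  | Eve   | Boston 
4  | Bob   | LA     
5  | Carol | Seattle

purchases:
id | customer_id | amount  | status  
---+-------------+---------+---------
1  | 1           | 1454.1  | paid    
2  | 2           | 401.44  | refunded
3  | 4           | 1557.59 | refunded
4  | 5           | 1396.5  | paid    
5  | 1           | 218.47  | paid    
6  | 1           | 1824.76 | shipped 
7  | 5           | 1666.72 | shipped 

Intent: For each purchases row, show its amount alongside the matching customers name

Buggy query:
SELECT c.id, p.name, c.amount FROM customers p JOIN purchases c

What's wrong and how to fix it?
Bug: Missing join condition: each purchases row is matched to all customers rows instead of just its own

Fix: Add ON c.customer_id = p.id to the JOIN

Corrected query:
SELECT c.id, p.name, c.amount FROM customers p JOIN purchases c ON c.customer_id = p.id

Result:
id | name  | amount 
---+-------+--------
1  | Grace | 1454.1 
2  | Dave  | 401.44 
3  | Bob   | 1557.59
4  | Carol | 1396.5 
5  | Grace | 218.47 
6  | Grace | 1824.76
7  | Carol | 1666.72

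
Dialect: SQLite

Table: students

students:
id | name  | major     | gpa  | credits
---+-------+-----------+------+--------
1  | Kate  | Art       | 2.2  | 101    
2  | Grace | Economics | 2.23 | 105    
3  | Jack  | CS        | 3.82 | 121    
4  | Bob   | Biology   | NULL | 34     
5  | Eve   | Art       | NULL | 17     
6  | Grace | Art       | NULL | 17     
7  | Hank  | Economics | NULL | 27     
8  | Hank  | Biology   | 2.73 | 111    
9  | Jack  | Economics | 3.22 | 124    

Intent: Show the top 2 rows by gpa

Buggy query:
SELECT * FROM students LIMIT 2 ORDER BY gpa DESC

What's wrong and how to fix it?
Bug: ORDER BY cannot follow LIMIT; LIMIT is the final clause

Fix: Sort with ORDER BY, then apply LIMIT

Corrected query:
SELECT * FROM students ORDER BY gpa DESC LIMIT 2

Result:
id | name | major     | gpa  | credits
---+------+-----------+------+--------
3  | Jack | CS        | 3.82 | 121    
9  | Jack | Economics | 3.22 | 124    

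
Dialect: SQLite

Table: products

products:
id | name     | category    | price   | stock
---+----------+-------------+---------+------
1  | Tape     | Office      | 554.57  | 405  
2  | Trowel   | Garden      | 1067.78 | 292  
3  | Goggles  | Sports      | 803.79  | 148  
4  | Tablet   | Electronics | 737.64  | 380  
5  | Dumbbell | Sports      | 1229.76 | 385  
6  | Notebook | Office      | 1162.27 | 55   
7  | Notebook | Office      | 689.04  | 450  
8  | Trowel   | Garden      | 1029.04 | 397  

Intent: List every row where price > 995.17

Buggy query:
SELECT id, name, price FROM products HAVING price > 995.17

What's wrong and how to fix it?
Bug: HAVING filters the output of aggregation, but this query has no GROUP BY and no aggregate functions, so SQLite rejects it (HAVING clause on a non-aggregate query); the condition here is per row

Fix: Replace HAVING with WHERE since the condition applies to individual rows

Corrected query:
SELECT id, name, price FROM products WHERE price > 995.17

Result:
id | name     | price  
---+----------+--------
2  | Trowel   | 1067.78
5  | Dumbbell | 1229.76
6  | Notebook | 1162.27
8  | Trowel   | 1029.04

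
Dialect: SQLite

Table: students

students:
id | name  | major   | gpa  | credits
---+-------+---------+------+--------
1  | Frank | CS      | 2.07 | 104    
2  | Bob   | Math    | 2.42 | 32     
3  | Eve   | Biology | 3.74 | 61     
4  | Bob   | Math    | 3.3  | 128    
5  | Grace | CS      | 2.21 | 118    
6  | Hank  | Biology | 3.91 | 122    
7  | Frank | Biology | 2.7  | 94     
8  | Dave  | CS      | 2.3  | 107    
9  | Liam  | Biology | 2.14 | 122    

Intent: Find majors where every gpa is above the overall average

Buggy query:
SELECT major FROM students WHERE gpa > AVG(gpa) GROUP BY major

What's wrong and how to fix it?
Bug: WHERE evaluates per row before aggregation, so AVG() is unavailable

Fix: Use a subquery for AVG and a HAVING MIN(...) filter so the condition holds for every row in the group

Corrected query:
SELECT major FROM students GROUP BY major HAVING MIN(gpa) > (SELECT AVG(gpa) FROM students)

Result:
(no rows)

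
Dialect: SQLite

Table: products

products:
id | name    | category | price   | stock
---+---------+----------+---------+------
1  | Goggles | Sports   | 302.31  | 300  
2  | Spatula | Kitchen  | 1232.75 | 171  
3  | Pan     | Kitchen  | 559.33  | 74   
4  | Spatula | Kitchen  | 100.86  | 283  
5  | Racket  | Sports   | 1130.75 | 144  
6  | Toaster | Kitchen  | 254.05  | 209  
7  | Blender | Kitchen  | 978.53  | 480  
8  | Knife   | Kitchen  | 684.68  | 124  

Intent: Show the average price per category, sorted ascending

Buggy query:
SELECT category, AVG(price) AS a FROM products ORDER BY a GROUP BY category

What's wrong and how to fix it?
Bug: GROUP BY must precede ORDER BY

Fix: Reorder: SELECT … FROM … GROUP BY … ORDER BY …

Corrected query:
SELECT category, AVG(price) AS a FROM products GROUP BY category ORDER BY a

Result:
category | a         
---------+-----------
Kitchen  | 635.033333
Sports   | 716.53    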